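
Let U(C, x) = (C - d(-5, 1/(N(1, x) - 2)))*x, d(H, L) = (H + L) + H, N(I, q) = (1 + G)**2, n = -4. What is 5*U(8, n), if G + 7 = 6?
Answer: -370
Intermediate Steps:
G = -1 (G = -7 + 6 = -1)
N(I, q) = 0 (N(I, q) = (1 - 1)**2 = 0**2 = 0)
d(H, L) = L + 2*H
U(C, x) = x*(21/2 + C) (U(C, x) = (C - (1/(0 - 2) + 2*(-5)))*x = (C - (1/(-2) - 10))*x = (C - (-1/2 - 10))*x = (C - 1*(-21/2))*x = (C + 21/2)*x = (21/2 + C)*x = x*(21/2 + C))
5*U(8, n) = 5*((1/2)*(-4)*(21 + 2*8)) = 5*((1/2)*(-4)*(21 + 16)) = 5*((1/2)*(-4)*37) = 5*(-74) = -370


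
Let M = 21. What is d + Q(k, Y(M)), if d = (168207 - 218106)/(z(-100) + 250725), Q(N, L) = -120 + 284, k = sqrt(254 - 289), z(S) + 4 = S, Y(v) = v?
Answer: 41051945/250621 ≈ 163.80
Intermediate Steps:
z(S) = -4 + S
k = I*sqrt(35) (k = sqrt(-35) = I*sqrt(35) ≈ 5.9161*I)
Q(N, L) = 164
d = -49899/250621 (d = (168207 - 218106)/((-4 - 100) + 250725) = -49899/(-104 + 250725) = -49899/250621 ≈ -0.19910)
d + Q(k, Y(M)) = -49899/250621 + 164 = 41051945/250621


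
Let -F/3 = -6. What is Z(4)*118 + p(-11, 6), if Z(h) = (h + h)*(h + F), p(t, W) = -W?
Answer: 20762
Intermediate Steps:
F = 18 (F = -3*(-6) = 18)
Z(h) = 2*h*(18 + h) (Z(h) = (h + h)*(h + 18) = (2*h)*(18 + h) = 2*h*(18 + h))
Z(4)*118 + p(-11, 6) = (2*4*(18 + 4))*118 - 1*6 = (2*4*22)*118 - 6 = 176*118 - 6 = 20768 - 6 = 20762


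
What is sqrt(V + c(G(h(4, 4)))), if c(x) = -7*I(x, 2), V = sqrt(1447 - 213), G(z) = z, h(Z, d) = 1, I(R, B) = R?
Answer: sqrt(-7 + sqrt(1234)) ≈ 5.3036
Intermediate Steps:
V = sqrt(1234) ≈ 35.128
c(x) = -7*x
sqrt(V + c(G(h(4, 4)))) = sqrt(sqrt(1234) - 7*1) = sqrt(sqrt(1234) - 7) = sqrt(-7 + sqrt(1234))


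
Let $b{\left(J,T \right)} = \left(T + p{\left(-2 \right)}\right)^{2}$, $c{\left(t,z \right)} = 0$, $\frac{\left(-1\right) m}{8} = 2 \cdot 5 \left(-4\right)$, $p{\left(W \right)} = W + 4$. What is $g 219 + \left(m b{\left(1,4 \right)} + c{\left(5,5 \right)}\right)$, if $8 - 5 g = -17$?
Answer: $12615$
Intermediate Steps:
$p{\left(W \right)} = 4 + W$
$m = 320$ ($m = - 8 \cdot 2 \cdot 5 \left(-4\right) = - 8 \cdot 10 \left(-4\right) = \left(-8\right) \left(-40\right) = 320$)
$g = 5$ ($g = \frac{8}{5} - - \frac{17}{5} = \frac{8}{5} + \frac{17}{5} = 5$)
$b{\left(J,T \right)} = \left(2 + T\right)^{2}$ ($b{\left(J,T \right)} = \left(T + \left(4 - 2\right)\right)^{2} = \left(T + 2\right)^{2} = \left(2 + T\right)^{2}$)
$g 219 + \left(m b{\left(1,4 \right)} + c{\left(5,5 \right)}\right) = 5 \cdot 219 + \left(320 \left(2 + 4\right)^{2} + 0\right) = 1095 + \left(320 \cdot 6^{2} + 0\right) = 1095 + \left(320 \cdot 36 + 0\right) = 1095 + \left(11520 + 0\right) = 1095 + 11520 = 12615$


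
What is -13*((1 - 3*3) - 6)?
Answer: 182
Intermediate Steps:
-13*((1 - 3*3) - 6) = -13*((1 - 9) - 6) = -13*(-8 - 6) = -13*(-14) = 182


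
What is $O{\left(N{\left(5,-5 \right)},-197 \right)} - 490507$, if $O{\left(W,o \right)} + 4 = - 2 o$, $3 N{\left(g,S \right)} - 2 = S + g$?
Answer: $-490117$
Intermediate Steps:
$N{\left(g,S \right)} = \frac{2}{3} + \frac{S}{3} + \frac{g}{3}$ ($N{\left(g,S \right)} = \frac{2}{3} + \frac{S + g}{3} = \frac{2}{3} + \left(\frac{S}{3} + \frac{g}{3}\right) = \frac{2}{3} + \frac{S}{3} + \frac{g}{3}$)
$O{\left(W,o \right)} = -4 - 2 o$
$O{\left(N{\left(5,-5 \right)},-197 \right)} - 490507 = \left(-4 - -394\right) - 490507 = \left(-4 + 394\right) - 490507 = 390 - 490507 = -490117$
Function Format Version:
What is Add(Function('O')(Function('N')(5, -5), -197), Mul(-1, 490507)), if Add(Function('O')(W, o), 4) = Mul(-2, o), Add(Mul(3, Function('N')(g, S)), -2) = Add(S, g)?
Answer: -490117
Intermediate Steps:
Function('N')(g, S) = Add(Rational(2, 3), Mul(Rational(1, 3), S), Mul(Rational(1, 3), g)) (Function('N')(g, S) = Add(Rational(2, 3), Mul(Rational(1, 3), Add(S, g))) = Add(Rational(2, 3), Add(Mul(Rational(1, 3), S), Mul(Rational(1, 3), g))) = Add(Rational(2, 3), Mul(Rational(1, 3), S), Mul(Rational(1, 3), g)))
Function('O')(W, o) = Add(-4, Mul(-2, o))
Add(Function('O')(Function('N')(5, -5), -197), Mul(-1, 490507)) = Add(Add(-4, Mul(-2, -197)), Mul(-1, 490507)) = Add(Add(-4, 394), -490507) = Add(390, -490507) = -490117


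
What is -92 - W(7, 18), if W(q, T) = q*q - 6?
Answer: -135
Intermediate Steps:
W(q, T) = -6 + q² (W(q, T) = q² - 6 = -6 + q²)
-92 - W(7, 18) = -92 - (-6 + 7²) = -92 - (-6 + 49) = -92 - 1*43 = -92 - 43 = -135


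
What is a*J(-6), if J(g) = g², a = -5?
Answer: -180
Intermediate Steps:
a*J(-6) = -5*(-6)² = -5*36 = -180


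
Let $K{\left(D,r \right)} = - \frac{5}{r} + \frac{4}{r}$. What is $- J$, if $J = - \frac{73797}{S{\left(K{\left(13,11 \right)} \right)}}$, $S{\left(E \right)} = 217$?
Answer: $\frac{73797}{217} \approx 340.08$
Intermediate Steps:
$K{\left(D,r \right)} = - \frac{1}{r}$
$J = - \frac{73797}{217} \approx -340.08$
$- J = \left(-1\right) \left(- \frac{73797}{217}\right) = \frac{73797}{217}$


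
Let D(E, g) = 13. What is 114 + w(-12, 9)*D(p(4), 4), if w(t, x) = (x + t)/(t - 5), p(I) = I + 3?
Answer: 1977/17 ≈ 116.29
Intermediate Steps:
p(I) = 3 + I
w(t, x) = (t + x)/(-5 + t)
114 + w(-12, 9)*D(p(4), 4) = 114 + ((-12 + 9)/(-5 - 12))*13 = 114 + (-3/(-17))*13 = 114 - 1/17*(-3)*13 = 114 + (3/17)*13 = 114 + 39/17 = 1977/17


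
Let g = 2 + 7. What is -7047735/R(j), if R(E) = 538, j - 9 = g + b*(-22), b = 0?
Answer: -7047735/538 ≈ -13100.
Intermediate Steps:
g = 9
j = 18 (j = 9 + (9 + 0*(-22)) = 9 + (9 + 0) = 9 + 9 = 18)
-7047735/R(j) = -7047735/538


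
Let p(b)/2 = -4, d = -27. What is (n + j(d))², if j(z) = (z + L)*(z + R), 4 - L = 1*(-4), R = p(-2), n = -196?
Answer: 219961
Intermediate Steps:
p(b) = -8 (p(b) = 2*(-4) = -8)
R = -8
L = 8 (L = 4 - (-4) = 4 - 1*(-4) = 4 + 4 = 8)
j(z) = (-8 + z)*(8 + z) (j(z) = (z + 8)*(z - 8) = (8 + z)*(-8 + z) = (-8 + z)*(8 + z))
(n + j(d))² = (-196 + (-64 + (-27)²))² = (-196 + (-64 + 729))² = (-196 + 665)² = 469² = 219961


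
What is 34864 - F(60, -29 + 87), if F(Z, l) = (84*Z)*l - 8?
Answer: -257448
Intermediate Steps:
F(Z, l) = -8 + 84*Z*l (F(Z, l) = 84*Z*l - 8 = -8 + 84*Z*l)
34864 - F(60, -29 + 87) = 34864 - (-8 + 84*60*(-29 + 87)) = 34864 - (-8 + 84*60*58) = 34864 - (-8 + 292320) = 34864 - 1*292312 = 34864 - 292312 = -257448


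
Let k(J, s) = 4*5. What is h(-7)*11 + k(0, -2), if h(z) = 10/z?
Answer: 30/7 ≈ 4.2857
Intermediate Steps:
k(J, s) = 20
h(-7)*11 + k(0, -2) = (10/(-7))*11 + 20 = (10*(-1/7))*11 + 20 = -10/7*11 + 20 = -110/7 + 20 = 30/7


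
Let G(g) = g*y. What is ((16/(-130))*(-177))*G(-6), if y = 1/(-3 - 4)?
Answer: 8496/455 ≈ 18.673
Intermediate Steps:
y = -⅐ (y = 1/(-7) = -⅐ ≈ -0.14286)
G(g) = -g/7 (G(g) = g*(-⅐) = -g/7)
((16/(-130))*(-177))*G(-6) = ((16/(-130))*(-177))*(-⅐*(-6)) = ((16*(-1/130))*(-177))*(6/7) = -8/65*(-177)*(6/7) = (1416/65)*(6/7) = 8496/455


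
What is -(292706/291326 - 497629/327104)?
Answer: 1295446385/2507734208 ≈ 0.51658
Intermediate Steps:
-(292706/291326 - 497629/327104) = -(292706*(1/291326) - 497629*1/327104) = -(146353/145663 - 26191/17216) = -1*(-1295446385/2507734208) = 1295446385/2507734208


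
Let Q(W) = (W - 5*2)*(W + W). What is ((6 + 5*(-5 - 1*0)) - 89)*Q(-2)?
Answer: -5184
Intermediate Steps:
Q(W) = 2*W*(-10 + W) (Q(W) = (W - 10)*(2*W) = (-10 + W)*(2*W) = 2*W*(-10 + W))
((6 + 5*(-5 - 1*0)) - 89)*Q(-2) = ((6 + 5*(-5 - 1*0)) - 89)*(2*(-2)*(-10 - 2)) = ((6 + 5*(-5 + 0)) - 89)*(2*(-2)*(-12)) = ((6 + 5*(-5)) - 89)*48 = ((6 - 25) - 89)*48 = (-19 - 89)*48 = -108*48 = -5184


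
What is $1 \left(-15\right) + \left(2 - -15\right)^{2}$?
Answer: $274$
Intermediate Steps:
$1 \left(-15\right) + \left(2 - -15\right)^{2} = -15 + \left(2 + 15\right)^{2} = -15 + 17^{2} = -15 + 289 = 274$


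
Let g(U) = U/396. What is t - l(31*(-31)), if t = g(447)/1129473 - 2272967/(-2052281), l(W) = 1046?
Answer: -29064678428688205/27815951734956 ≈ -1044.9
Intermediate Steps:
g(U) = U/396 (g(U) = U*(1/396) = U/396)
t = 30807086075771/27815951734956 (t = ((1/396)*447)/1129473 - 2272967/(-2052281) = (149/132)*(1/1129473) - 2272967*(-1/2052281) = 149/149090436 + 2272967/2052281 = 30807086075771/27815951734956 ≈ 1.1075)
t - l(31*(-31)) = 30807086075771/27815951734956 - 1*1046 = 30807086075771/27815951734956 - 1046 = -29064678428688205/27815951734956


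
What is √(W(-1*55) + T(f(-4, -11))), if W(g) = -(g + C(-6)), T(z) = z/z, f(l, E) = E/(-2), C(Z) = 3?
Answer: √53 ≈ 7.2801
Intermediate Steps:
f(l, E) = -E/2 (f(l, E) = E*(-½) = -E/2)
T(z) = 1
W(g) = -3 - g (W(g) = -(g + 3) = -(3 + g) = -3 - g)
√(W(-1*55) + T(f(-4, -11))) = √((-3 - (-1)*55) + 1) = √((-3 - 1*(-55)) + 1) = √((-3 + 55) + 1) = √(52 + 1) = √53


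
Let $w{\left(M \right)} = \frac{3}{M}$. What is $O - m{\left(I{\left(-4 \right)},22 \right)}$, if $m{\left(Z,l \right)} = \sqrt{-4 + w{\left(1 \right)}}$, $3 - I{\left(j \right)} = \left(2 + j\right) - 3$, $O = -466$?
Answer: $-466 - i \approx -466.0 - 1.0 i$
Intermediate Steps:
$I{\left(j \right)} = 4 - j$ ($I{\left(j \right)} = 3 - \left(\left(2 + j\right) - 3\right) = 3 - \left(-1 + j\right) = 4 - j$)
$m{\left(Z,l \right)} = i$ ($m{\left(Z,l \right)} = \sqrt{-4 + \frac{3}{1}} = \sqrt{-4 + 3 \cdot 1} = \sqrt{-4 + 3} = \sqrt{-1} = i$)
$O - m{\left(I{\left(-4 \right)},22 \right)} = -466 - i$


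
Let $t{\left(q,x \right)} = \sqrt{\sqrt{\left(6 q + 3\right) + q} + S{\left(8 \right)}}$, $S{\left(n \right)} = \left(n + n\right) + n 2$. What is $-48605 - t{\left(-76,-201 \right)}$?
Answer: $-48605 - \sqrt{32 + 23 i} \approx -48611.0 - 1.9246 i$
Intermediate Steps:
$S{\left(n \right)} = 4 n$ ($S{\left(n \right)} = 2 n + 2 n = 4 n$)
$t{\left(q,x \right)} = \sqrt{32 + \sqrt{3 + 7 q}}$ ($t{\left(q,x \right)} = \sqrt{\sqrt{\left(6 q + 3\right) + q} + 4 \cdot 8} = \sqrt{\sqrt{\left(3 + 6 q\right) + q} + 32} = \sqrt{\sqrt{3 + 7 q} + 32} = \sqrt{32 + \sqrt{3 + 7 q}}$)
$-48605 - t{\left(-76,-201 \right)} = -48605 - \sqrt{32 + \sqrt{3 + 7 \left(-76\right)}} = -48605 - \sqrt{32 + \sqrt{3 - 532}} = -48605 - \sqrt{32 + \sqrt{-529}} = -48605 - \sqrt{32 + 23 i}$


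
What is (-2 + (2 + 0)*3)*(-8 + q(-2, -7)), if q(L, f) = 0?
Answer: -32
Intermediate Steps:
(-2 + (2 + 0)*3)*(-8 + q(-2, -7)) = (-2 + (2 + 0)*3)*(-8 + 0) = (-2 + 2*3)*(-8) = (-2 + 6)*(-8) = 4*(-8) = -32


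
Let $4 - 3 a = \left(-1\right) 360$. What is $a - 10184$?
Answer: $- \frac{30188}{3} \approx -10063.0$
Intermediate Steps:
$a = \frac{364}{3}$ ($a = \frac{4}{3} - \frac{\left(-1\right) 360}{3} = \frac{4}{3} - -120 = \frac{4}{3} + 120 = \frac{364}{3} \approx 121.33$)
$a - 10184 = \frac{364}{3} - 10184 = - \frac{30188}{3}$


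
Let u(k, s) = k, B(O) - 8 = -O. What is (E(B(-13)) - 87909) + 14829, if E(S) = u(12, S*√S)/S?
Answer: -511556/7 ≈ -73079.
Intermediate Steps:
B(O) = 8 - O
E(S) = 12/S
(E(B(-13)) - 87909) + 14829 = (12/(8 - 1*(-13)) - 87909) + 14829 = (12/(8 + 13) - 87909) + 14829 = (12/21 - 87909) + 14829 = (12*(1/21) - 87909) + 14829 = (4/7 - 87909) + 14829 = -615359/7 + 14829 = -511556/7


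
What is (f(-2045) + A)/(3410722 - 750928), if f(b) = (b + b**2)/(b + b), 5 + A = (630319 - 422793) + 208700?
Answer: 415199/2659794 ≈ 0.15610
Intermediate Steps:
A = 416221 (A = -5 + ((630319 - 422793) + 208700) = -5 + (207526 + 208700) = -5 + 416226 = 416221)
f(b) = (b + b**2)/(2*b) (f(b) = (b + b**2)/((2*b)) = (b + b**2)*(1/(2*b)) = (b + b**2)/(2*b))
(f(-2045) + A)/(3410722 - 750928) = ((1/2 + (1/2)*(-2045)) + 416221)/(3410722 - 750928) = ((1/2 - 2045/2) + 416221)/2659794 = (-1022 + 416221)*(1/2659794) = 415199*(1/2659794) = 415199/2659794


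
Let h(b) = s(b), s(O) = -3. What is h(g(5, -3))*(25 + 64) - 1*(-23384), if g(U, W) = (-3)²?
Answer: 23117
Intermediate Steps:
g(U, W) = 9
h(b) = -3
h(g(5, -3))*(25 + 64) - 1*(-23384) = -3*(25 + 64) - 1*(-23384) = -3*89 + 23384 = -267 + 23384 = 23117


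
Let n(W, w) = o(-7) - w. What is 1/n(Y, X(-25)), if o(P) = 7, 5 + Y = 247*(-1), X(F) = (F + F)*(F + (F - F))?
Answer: -1/1243 ≈ -0.00080451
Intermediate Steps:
X(F) = 2*F² (X(F) = (2*F)*(F + 0) = (2*F)*F = 2*F²)
Y = -252 (Y = -5 + 247*(-1) = -5 - 247 = -252)
n(W, w) = 7 - w
1/n(Y, X(-25)) = 1/(7 - 2*(-25)²) = 1/(7 - 2*625) = 1/(7 - 1*1250) = 1/(7 - 1250) = 1/(-1243) = -1/1243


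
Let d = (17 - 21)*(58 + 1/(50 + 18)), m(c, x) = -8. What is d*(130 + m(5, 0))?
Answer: -481290/17 ≈ -28311.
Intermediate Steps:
d = -3945/17 (d = -4*(58 + 1/68) = -4*3945/68 = -3945/17 ≈ -232.06)
d*(130 + m(5, 0)) = -3945*(130 - 8)/17 = -3945/17*122 = -481290/17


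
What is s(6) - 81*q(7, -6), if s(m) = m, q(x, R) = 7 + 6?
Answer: -1047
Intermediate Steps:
q(x, R) = 13
s(6) - 81*q(7, -6) = 6 - 81*13 = 6 - 1053 = -1047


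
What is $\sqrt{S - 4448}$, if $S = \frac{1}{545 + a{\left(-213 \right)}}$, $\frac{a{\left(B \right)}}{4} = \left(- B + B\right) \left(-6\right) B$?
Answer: $\frac{3 i \sqrt{146796295}}{545} \approx 66.693 i$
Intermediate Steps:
$a{\left(B \right)} = 0$ ($a{\left(B \right)} = 4 \left(- B + B\right) \left(-6\right) B = 4 \cdot 0 \left(-6\right) B = 4 \cdot 0 B = 4 \cdot 0 = 0$)
$S = \frac{1}{545}$ ($S = \frac{1}{545 + 0} = \frac{1}{545} \approx 0.0018349$)
$\sqrt{S - 4448} = \sqrt{\frac{1}{545} - 4448} = \sqrt{- \frac{2424159}{545}} = \frac{3 i \sqrt{146796295}}{545}$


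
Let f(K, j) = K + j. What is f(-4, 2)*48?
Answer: -96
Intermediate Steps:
f(-4, 2)*48 = (-4 + 2)*48 = -2*48 = -96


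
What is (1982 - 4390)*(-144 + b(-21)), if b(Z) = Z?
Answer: 397320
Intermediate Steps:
(1982 - 4390)*(-144 + b(-21)) = (1982 - 4390)*(-144 - 21) = -2408*(-165) = 397320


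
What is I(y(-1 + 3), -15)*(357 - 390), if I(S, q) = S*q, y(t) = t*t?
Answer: 1980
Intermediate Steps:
y(t) = t²
I(y(-1 + 3), -15)*(357 - 390) = ((-1 + 3)²*(-15))*(357 - 390) = (2²*(-15))*(-33) = (4*(-15))*(-33) = -60*(-33) = 1980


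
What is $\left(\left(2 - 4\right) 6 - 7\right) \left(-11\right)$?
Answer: $209$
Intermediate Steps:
$\left(\left(2 - 4\right) 6 - 7\right) \left(-11\right) = \left(\left(-2\right) 6 - 7\right) \left(-11\right) = \left(-12 - 7\right) \left(-11\right) = \left(-19\right) \left(-11\right) = 209$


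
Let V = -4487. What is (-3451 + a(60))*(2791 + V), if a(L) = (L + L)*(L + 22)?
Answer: -10835744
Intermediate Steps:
a(L) = 2*L*(22 + L) (a(L) = (2*L)*(22 + L) = 2*L*(22 + L))
(-3451 + a(60))*(2791 + V) = (-3451 + 2*60*(22 + 60))*(2791 - 4487) = (-3451 + 2*60*82)*(-1696) = (-3451 + 9840)*(-1696) = 6389*(-1696) = -10835744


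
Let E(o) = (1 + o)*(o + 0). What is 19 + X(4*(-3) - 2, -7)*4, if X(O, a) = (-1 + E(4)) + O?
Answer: 39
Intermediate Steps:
E(o) = o*(1 + o) (E(o) = (1 + o)*o = o*(1 + o))
X(O, a) = 19 + O (X(O, a) = (-1 + 4*(1 + 4)) + O = (-1 + 4*5) + O = (-1 + 20) + O = 19 + O)
19 + X(4*(-3) - 2, -7)*4 = 19 + (19 + (4*(-3) - 2))*4 = 19 + (19 + (-12 - 2))*4 = 19 + (19 - 14)*4 = 19 + 5*4 = 19 + 20 = 39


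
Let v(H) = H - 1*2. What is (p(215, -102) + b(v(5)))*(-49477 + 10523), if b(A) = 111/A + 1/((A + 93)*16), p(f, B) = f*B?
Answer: 654965680619/768 ≈ 8.5282e+8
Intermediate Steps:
v(H) = -2 + H (v(H) = H - 2 = -2 + H)
p(f, B) = B*f
b(A) = 111/A + 1/(16*(93 + A)) (b(A) = 111/A + (1/16)/(93 + A) = 111/A + 1/(16*(93 + A)))
(p(215, -102) + b(v(5)))*(-49477 + 10523) = (-102*215 + (165168 + 1777*(-2 + 5))/(16*(-2 + 5)*(93 + (-2 + 5))))*(-49477 + 10523) = (-21930 + (1/16)*(165168 + 1777*3)/(3*(93 + 3)))*(-38954) = (-21930 + (1/16)*(⅓)*(165168 + 5331)/96)*(-38954) = (-21930 + (1/16)*(⅓)*(1/96)*170499)*(-38954) = (-21930 + 56833/1536)*(-38954) = -33627647/1536*(-38954) = 654965680619/768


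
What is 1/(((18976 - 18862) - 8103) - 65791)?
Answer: -1/73780 ≈ -1.3554e-5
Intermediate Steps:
1/(((18976 - 18862) - 8103) - 65791) = 1/((114 - 8103) - 65791) = 1/(-7989 - 65791) = 1/(-73780) = -1/73780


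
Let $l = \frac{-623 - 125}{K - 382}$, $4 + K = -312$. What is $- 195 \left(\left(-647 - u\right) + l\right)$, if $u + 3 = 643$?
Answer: $\frac{87513855}{349} \approx 2.5076 \cdot 10^{5}$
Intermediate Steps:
$u = 640$ ($u = -3 + 643 = 640$)
$K = -316$ ($K = -4 - 312 = -316$)
$l = \frac{374}{349}$ ($l = \frac{-623 - 125}{-316 - 382} = - \frac{748}{-698} = \left(-748\right) \left(- \frac{1}{698}\right) = \frac{374}{349} \approx 1.0716$)
$- 195 \left(\left(-647 - u\right) + l\right) = - 195 \left(\left(-647 - 640\right) + \frac{374}{349}\right) = - 195 \left(-1287 + \frac{374}{349}\right) = \left(-195\right) \left(- \frac{448789}{349}\right) = \frac{87513855}{349}$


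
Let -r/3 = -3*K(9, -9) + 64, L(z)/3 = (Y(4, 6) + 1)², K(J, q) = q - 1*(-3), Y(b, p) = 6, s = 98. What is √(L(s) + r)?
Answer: 3*I*√11 ≈ 9.9499*I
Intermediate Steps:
K(J, q) = 3 + q (K(J, q) = q + 3 = 3 + q)
L(z) = 147 (L(z) = 3*(6 + 1)² = 3*7² = 3*49 = 147)
r = -246 (r = -3*(-3*(3 - 9) + 64) = -3*(-3*(-6) + 64) = -3*(18 + 64) = -3*82 = -246)
√(L(s) + r) = √(147 - 246) = √(-99) = 3*I*√11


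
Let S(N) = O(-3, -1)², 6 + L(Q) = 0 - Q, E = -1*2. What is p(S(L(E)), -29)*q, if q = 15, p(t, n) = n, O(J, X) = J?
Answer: -435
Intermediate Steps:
E = -2
L(Q) = -6 - Q (L(Q) = -6 + (0 - Q) = -6 - Q)
S(N) = 9 (S(N) = (-3)² = 9)
p(S(L(E)), -29)*q = -29*15 = -435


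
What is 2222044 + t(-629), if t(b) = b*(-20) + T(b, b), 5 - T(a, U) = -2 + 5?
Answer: 2234626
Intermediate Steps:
T(a, U) = 2 (T(a, U) = 5 - (-2 + 5) = 5 - 1*3 = 5 - 3 = 2)
t(b) = 2 - 20*b (t(b) = b*(-20) + 2 = -20*b + 2 = 2 - 20*b)
2222044 + t(-629) = 2222044 + (2 - 20*(-629)) = 2222044 + (2 + 12580) = 2222044 + 12582 = 2234626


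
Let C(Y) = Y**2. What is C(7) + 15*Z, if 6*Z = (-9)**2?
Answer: 503/2 ≈ 251.50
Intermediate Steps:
Z = 27/2 (Z = (1/6)*(-9)**2 = (1/6)*81 = 27/2 ≈ 13.500)
C(7) + 15*Z = 7**2 + 15*(27/2) = 49 + 405/2 = 503/2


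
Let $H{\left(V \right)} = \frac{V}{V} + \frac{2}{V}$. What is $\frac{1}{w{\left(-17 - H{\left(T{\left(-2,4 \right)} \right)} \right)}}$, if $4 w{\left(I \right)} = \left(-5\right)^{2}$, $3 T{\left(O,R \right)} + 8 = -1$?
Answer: $\frac{4}{25} \approx 0.16$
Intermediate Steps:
$T{\left(O,R \right)} = -3$ ($T{\left(O,R \right)} = - \frac{8}{3} + \frac{1}{3} \left(-1\right) = - \frac{8}{3} - \frac{1}{3} = -3$)
$H{\left(V \right)} = 1 + \frac{2}{V}$
$w{\left(I \right)} = \frac{25}{4}$ ($w{\left(I \right)} = \frac{\left(-5\right)^{2}}{4} = \frac{1}{4} \cdot 25 = \frac{25}{4}$)
$\frac{1}{w{\left(-17 - H{\left(T{\left(-2,4 \right)} \right)} \right)}} = \frac{1}{\frac{25}{4}} = \frac{4}{25}$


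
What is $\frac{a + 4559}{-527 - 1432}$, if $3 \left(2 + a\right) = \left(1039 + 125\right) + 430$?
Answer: $- \frac{15265}{5877} \approx -2.5974$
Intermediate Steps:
$a = \frac{1588}{3}$ ($a = -2 + \frac{\left(1039 + 125\right) + 430}{3} = -2 + \frac{1164 + 430}{3} = -2 + \frac{1}{3} \cdot 1594 = -2 + \frac{1594}{3} = \frac{1588}{3} \approx 529.33$)
$\frac{a + 4559}{-527 - 1432} = \frac{\frac{1588}{3} + 4559}{-527 - 1432} = \frac{15265}{3 \left(-1959\right)} = \frac{15265}{3} \left(- \frac{1}{1959}\right) = - \frac{15265}{5877}$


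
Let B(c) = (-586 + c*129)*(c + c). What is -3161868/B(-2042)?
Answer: -790467/269548084 ≈ -0.0029326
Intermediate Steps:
B(c) = 2*c*(-586 + 129*c) (B(c) = (-586 + 129*c)*(2*c) = 2*c*(-586 + 129*c))
-3161868/B(-2042) = -3161868*(-1/(4084*(-586 + 129*(-2042)))) = -3161868*(-1/(4084*(-586 - 263418))) = -3161868/(2*(-2042)*(-264004)) = -3161868/1078192336 = -3161868*1/1078192336 = -790467/269548084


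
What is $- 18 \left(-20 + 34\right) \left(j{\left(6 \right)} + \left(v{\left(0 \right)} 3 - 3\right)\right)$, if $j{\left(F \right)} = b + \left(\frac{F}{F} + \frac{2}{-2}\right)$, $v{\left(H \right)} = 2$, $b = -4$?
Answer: $252$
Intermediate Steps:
$j{\left(F \right)} = -4$ ($j{\left(F \right)} = -4 + \left(\frac{F}{F} + \frac{2}{-2}\right) = -4 + \left(1 + 2 \left(- \frac{1}{2}\right)\right) = -4 + \left(1 - 1\right) = -4 + 0 = -4$)
$- 18 \left(-20 + 34\right) \left(j{\left(6 \right)} + \left(v{\left(0 \right)} 3 - 3\right)\right) = - 18 \left(-20 + 34\right) \left(-4 + \left(2 \cdot 3 - 3\right)\right) = - 18 \cdot 14 \left(-4 + \left(6 - 3\right)\right) = - 18 \cdot 14 \left(-4 + 3\right) = - 18 \cdot 14 \left(-1\right) = \left(-18\right) \left(-14\right) = 252$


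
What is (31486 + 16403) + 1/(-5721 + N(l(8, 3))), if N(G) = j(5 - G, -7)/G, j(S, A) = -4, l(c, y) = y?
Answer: 822110460/17167 ≈ 47889.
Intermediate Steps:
N(G) = -4/G
(31486 + 16403) + 1/(-5721 + N(l(8, 3))) = (31486 + 16403) + 1/(-5721 - 4/3) = 47889 + 1/(-5721 - 4*⅓) = 47889 + 1/(-5721 - 4/3) = 47889 + 1/(-17167/3) = 47889 - 3/17167 = 822110460/17167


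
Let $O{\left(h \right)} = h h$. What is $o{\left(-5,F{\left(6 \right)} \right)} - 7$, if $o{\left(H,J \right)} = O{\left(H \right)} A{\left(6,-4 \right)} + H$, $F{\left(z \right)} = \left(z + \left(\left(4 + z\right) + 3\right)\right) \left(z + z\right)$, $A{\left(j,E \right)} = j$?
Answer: $138$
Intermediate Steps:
$O{\left(h \right)} = h^{2}$
$F{\left(z \right)} = 2 z \left(7 + 2 z\right)$ ($F{\left(z \right)} = \left(z + \left(7 + z\right)\right) 2 z = \left(7 + 2 z\right) 2 z = 2 z \left(7 + 2 z\right)$)
$o{\left(H,J \right)} = H + 6 H^{2}$ ($o{\left(H,J \right)} = H^{2} \cdot 6 + H = 6 H^{2} + H = H + 6 H^{2}$)
$o{\left(-5,F{\left(6 \right)} \right)} - 7 = - 5 \left(1 + 6 \left(-5\right)\right) - 7 = - 5 \left(1 - 30\right) - 7 = \left(-5\right) \left(-29\right) - 7 = 145 - 7 = 138$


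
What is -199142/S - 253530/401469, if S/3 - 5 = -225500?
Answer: -30519967484/90529252155 ≈ -0.33713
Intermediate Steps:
S = -676485 (S = 15 + 3*(-225500) = 15 - 676500 = -676485)
-199142/S - 253530/401469 = -199142/(-676485) - 253530/401469 = -199142*(-1/676485) - 253530*1/401469 = 199142/676485 - 84510/133823 = -30519967484/90529252155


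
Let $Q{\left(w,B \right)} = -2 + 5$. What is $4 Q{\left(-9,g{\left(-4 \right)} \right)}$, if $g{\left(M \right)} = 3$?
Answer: $12$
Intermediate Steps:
$Q{\left(w,B \right)} = 3$
$4 Q{\left(-9,g{\left(-4 \right)} \right)} = 4 \cdot 3 = 12$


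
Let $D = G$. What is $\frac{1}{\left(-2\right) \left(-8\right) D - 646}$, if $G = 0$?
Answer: $- \frac{1}{646} \approx -0.001548$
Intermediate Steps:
$D = 0$
$\frac{1}{\left(-2\right) \left(-8\right) D - 646} = \frac{1}{\left(-2\right) \left(-8\right) 0 - 646} = \frac{1}{16 \cdot 0 - 646} = \frac{1}{0 - 646} = \frac{1}{-646} = - \frac{1}{646}$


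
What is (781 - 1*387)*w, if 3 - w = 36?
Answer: -13002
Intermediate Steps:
w = -33 (w = 3 - 1*36 = 3 - 36 = -33)
(781 - 1*387)*w = (781 - 1*387)*(-33) = (781 - 387)*(-33) = 394*(-33) = -13002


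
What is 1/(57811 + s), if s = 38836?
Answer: 1/96647 ≈ 1.0347e-5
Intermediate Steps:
1/(57811 + s) = 1/(57811 + 38836) = 1/96647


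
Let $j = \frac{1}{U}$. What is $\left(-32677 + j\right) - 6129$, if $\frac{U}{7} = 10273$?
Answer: $- \frac{2790578265}{71911} \approx -38806.0$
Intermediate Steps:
$U = 71911$ ($U = 7 \cdot 10273 = 71911$)
$j = \frac{1}{71911} \approx 1.3906 \cdot 10^{-5}$
$\left(-32677 + j\right) - 6129 = \left(-32677 + \frac{1}{71911}\right) - 6129 = - \frac{2349835746}{71911} - 6129 = - \frac{2790578265}{71911}$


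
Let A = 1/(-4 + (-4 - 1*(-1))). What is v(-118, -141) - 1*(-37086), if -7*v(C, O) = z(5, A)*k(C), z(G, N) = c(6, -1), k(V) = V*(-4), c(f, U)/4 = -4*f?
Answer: 304914/7 ≈ 43559.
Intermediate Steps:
c(f, U) = -16*f (c(f, U) = 4*(-4*f) = -16*f)
k(V) = -4*V
A = -1/7 (A = 1/(-4 + (-4 + 1)) = 1/(-4 - 3) = 1/(-7) = -1/7 ≈ -0.14286)
z(G, N) = -96 (z(G, N) = -16*6 = -96)
v(C, O) = -384*C/7 (v(C, O) = -(-96)*(-4*C)/7 = -384*C/7)
v(-118, -141) - 1*(-37086) = -384/7*(-118) - 1*(-37086) = 45312/7 + 37086 = 304914/7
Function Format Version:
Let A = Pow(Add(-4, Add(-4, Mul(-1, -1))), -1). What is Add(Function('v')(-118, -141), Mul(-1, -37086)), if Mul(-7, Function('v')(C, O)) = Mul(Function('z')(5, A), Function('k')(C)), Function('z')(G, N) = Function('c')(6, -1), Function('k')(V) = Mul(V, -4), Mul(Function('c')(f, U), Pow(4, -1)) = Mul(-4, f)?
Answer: Rational(304914, 7) ≈ 43559.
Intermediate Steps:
Function('c')(f, U) = Mul(-16, f) (Function('c')(f, U) = Mul(4, Mul(-4, f)) = Mul(-16, f))
Function('k')(V) = Mul(-4, V)
A = Rational(-1, 7) (A = Pow(Add(-4, Add(-4, 1)), -1) = Pow(Add(-4, -3), -1) = Pow(-7, -1) = Rational(-1, 7) ≈ -0.14286)
Function('z')(G, N) = -96 (Function('z')(G, N) = Mul(-16, 6) = -96)
Function('v')(C, O) = Mul(Rational(-384, 7), C) (Function('v')(C, O) = Mul(Rational(-1, 7), Mul(-96, Mul(-4, C))) = Mul(Rational(-1, 7), Mul(384, C)) = Mul(Rational(-384, 7), C))
Add(Function('v')(-118, -141), Mul(-1, -37086)) = Add(Mul(Rational(-384, 7), -118), Mul(-1, -37086)) = Add(Rational(45312, 7), 37086) = Rational(304914, 7)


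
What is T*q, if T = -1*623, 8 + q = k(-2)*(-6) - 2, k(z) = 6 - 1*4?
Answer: 13706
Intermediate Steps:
k(z) = 2 (k(z) = 6 - 4 = 2)
q = -22 (q = -8 + (2*(-6) - 2) = -8 + (-12 - 2) = -8 - 14 = -22)
T = -623
T*q = -623*(-22) = 13706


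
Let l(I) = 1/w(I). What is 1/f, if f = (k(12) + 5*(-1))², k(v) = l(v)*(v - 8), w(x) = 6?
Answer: 9/169 ≈ 0.053254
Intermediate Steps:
l(I) = ⅙ (l(I) = 1/6 = ⅙)
k(v) = -4/3 + v/6 (k(v) = (v - 8)/6 = (-8 + v)/6 = -4/3 + v/6)
f = 169/9 (f = ((-4/3 + (⅙)*12) + 5*(-1))² = ((-4/3 + 2) - 5)² = (⅔ - 5)² = (-13/3)² = 169/9 ≈ 18.778)
1/f = 1/(169/9) = 9/169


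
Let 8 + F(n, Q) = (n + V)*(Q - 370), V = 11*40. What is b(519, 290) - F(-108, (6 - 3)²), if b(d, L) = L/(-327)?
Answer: 39193930/327 ≈ 1.1986e+5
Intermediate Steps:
V = 440
b(d, L) = -L/327 (b(d, L) = L*(-1/327) = -L/327)
F(n, Q) = -8 + (-370 + Q)*(440 + n) (F(n, Q) = -8 + (n + 440)*(Q - 370) = -8 + (440 + n)*(-370 + Q) = -8 + (-370 + Q)*(440 + n))
b(519, 290) - F(-108, (6 - 3)²) = -1/327*290 - (-162808 - 370*(-108) + 440*(6 - 3)² + (6 - 3)²*(-108)) = -290/327 - (-162808 + 39960 + 440*3² + 3²*(-108)) = -290/327 - (-162808 + 39960 + 440*9 + 9*(-108)) = -290/327 - (-162808 + 39960 + 3960 - 972) = -290/327 - 1*(-119860) = -290/327 + 119860 = 39193930/327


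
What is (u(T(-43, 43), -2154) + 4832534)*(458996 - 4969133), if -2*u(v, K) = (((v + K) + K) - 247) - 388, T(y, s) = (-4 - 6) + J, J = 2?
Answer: -43613110482603/2 ≈ -2.1807e+13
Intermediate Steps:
T(y, s) = -8 (T(y, s) = (-4 - 6) + 2 = -10 + 2 = -8)
u(v, K) = 635/2 - K - v/2 (u(v, K) = -((((v + K) + K) - 247) - 388)/2 = -((((K + v) + K) - 247) - 388)/2 = -(((v + 2*K) - 247) - 388)/2 = -((-247 + v + 2*K) - 388)/2 = -(-635 + v + 2*K)/2 = 635/2 - K - v/2)
(u(T(-43, 43), -2154) + 4832534)*(458996 - 4969133) = ((635/2 - 1*(-2154) - 1/2*(-8)) + 4832534)*(458996 - 4969133) = ((635/2 + 2154 + 4) + 4832534)*(-4510137) = (4951/2 + 4832534)*(-4510137) = (9670019/2)*(-4510137) = -43613110482603/2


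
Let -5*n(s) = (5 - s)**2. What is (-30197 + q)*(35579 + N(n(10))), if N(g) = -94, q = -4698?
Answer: -1238249075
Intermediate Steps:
n(s) = -(5 - s)**2/5
(-30197 + q)*(35579 + N(n(10))) = (-30197 - 4698)*(35579 - 94) = -34895*35485 = -1238249075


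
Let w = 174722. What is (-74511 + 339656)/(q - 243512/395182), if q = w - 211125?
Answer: -52390265695/7193026929 ≈ -7.2835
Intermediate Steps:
q = -36403 (q = 174722 - 211125 = -36403)
(-74511 + 339656)/(q - 243512/395182) = (-74511 + 339656)/(-36403 - 243512/395182) = 265145/(-36403 - 243512*1/395182) = 265145/(-36403 - 121756/197591) = 265145/(-7193026929/197591) = 265145*(-197591/7193026929) = -52390265695/7193026929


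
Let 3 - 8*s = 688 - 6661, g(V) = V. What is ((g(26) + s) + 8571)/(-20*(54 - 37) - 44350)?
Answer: -4672/22345 ≈ -0.20908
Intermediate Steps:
s = 747 (s = 3/8 - (688 - 6661)/8 = 3/8 - ⅛*(-5973) = 3/8 + 5973/8 = 747)
((g(26) + s) + 8571)/(-20*(54 - 37) - 44350) = ((26 + 747) + 8571)/(-20*(54 - 37) - 44350) = (773 + 8571)/(-20*17 - 44350) = 9344/(-340 - 44350) = 9344/(-44690) = 9344*(-1/44690) = -4672/22345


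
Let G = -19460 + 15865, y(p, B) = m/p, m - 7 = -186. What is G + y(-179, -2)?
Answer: -3594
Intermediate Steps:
m = -179 (m = 7 - 186 = -179)
y(p, B) = -179/p
G = -3595
G + y(-179, -2) = -3595 - 179/(-179) = -3595 - 179*(-1/179) = -3595 + 1 = -3594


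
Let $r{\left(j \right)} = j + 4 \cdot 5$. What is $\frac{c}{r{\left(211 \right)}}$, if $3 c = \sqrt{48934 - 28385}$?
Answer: $\frac{\sqrt{20549}}{693} \approx 0.20685$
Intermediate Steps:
$r{\left(j \right)} = 20 + j$ ($r{\left(j \right)} = j + 20 = 20 + j$)
$c = \frac{\sqrt{20549}}{3}$ ($c = \frac{\sqrt{48934 - 28385}}{3} = \frac{\sqrt{20549}}{3} \approx 47.783$)
$\frac{c}{r{\left(211 \right)}} = \frac{\frac{1}{3} \sqrt{20549}}{20 + 211} = \frac{\frac{1}{3} \sqrt{20549}}{231} = \frac{\sqrt{20549}}{3} \cdot \frac{1}{231} = \frac{\sqrt{20549}}{693}$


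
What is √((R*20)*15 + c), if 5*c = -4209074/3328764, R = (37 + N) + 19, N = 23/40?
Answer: √293849789733467895/4160955 ≈ 130.28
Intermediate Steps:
N = 23/40 (N = 23*(1/40) = 23/40 ≈ 0.57500)
R = 2263/40 (R = (37 + 23/40) + 19 = 1503/40 + 19 = 2263/40 ≈ 56.575)
c = -2104537/8321910 (c = (-4209074/3328764)/5 = (-4209074*1/3328764)/5 = (⅕)*(-2104537/1664382) = -2104537/8321910 ≈ -0.25289)
√((R*20)*15 + c) = √(((2263/40)*20)*15 - 2104537/8321910) = √((2263/2)*15 - 2104537/8321910) = √(33945/2 - 2104537/8321910) = √(70620756469/4160955) = √293849789733467895/4160955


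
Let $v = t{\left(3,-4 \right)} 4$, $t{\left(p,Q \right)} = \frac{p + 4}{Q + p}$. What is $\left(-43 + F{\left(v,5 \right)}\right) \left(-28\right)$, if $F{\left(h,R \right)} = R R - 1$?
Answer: $532$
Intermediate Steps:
$t{\left(p,Q \right)} = \frac{4 + p}{Q + p}$
$v = -28$ ($v = \frac{4 + 3}{-4 + 3} \cdot 4 = \frac{1}{-1} \cdot 7 \cdot 4 = \left(-1\right) 7 \cdot 4 = \left(-7\right) 4 = -28$)
$F{\left(h,R \right)} = -1 + R^{2}$ ($F{\left(h,R \right)} = R^{2} - 1 = -1 + R^{2}$)
$\left(-43 + F{\left(v,5 \right)}\right) \left(-28\right) = \left(-43 - \left(1 - 5^{2}\right)\right) \left(-28\right) = \left(-43 + \left(-1 + 25\right)\right) \left(-28\right) = \left(-43 + 24\right) \left(-28\right) = \left(-19\right) \left(-28\right) = 532$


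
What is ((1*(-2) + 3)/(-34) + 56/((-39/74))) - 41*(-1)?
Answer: -86569/1326 ≈ -65.286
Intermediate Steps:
((1*(-2) + 3)/(-34) + 56/((-39/74))) - 41*(-1) = ((-2 + 3)*(-1/34) + 56/((-39*1/74))) + 41 = (1*(-1/34) + 56/(-39/74)) + 41 = (-1/34 + 56*(-74/39)) + 41 = (-1/34 - 4144/39) + 41 = -140935/1326 + 41 = -86569/1326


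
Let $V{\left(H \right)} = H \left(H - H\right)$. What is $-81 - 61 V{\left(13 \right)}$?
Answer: $-81$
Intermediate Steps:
$V{\left(H \right)} = 0$ ($V{\left(H \right)} = H 0 = 0$)
$-81 - 61 V{\left(13 \right)} = -81 - 0 = -81 + 0 = -81$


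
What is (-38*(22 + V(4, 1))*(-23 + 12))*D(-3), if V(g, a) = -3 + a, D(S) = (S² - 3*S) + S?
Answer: 125400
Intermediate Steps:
D(S) = S² - 2*S
(-38*(22 + V(4, 1))*(-23 + 12))*D(-3) = (-38*(22 + (-3 + 1))*(-23 + 12))*(-3*(-2 - 3)) = (-38*(22 - 2)*(-11))*(-3*(-5)) = -760*(-11)*15 = -38*(-220)*15 = 8360*15 = 125400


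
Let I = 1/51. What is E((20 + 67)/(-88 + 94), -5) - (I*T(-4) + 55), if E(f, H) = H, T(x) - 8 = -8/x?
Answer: -3070/51 ≈ -60.196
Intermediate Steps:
T(x) = 8 - 8/x
I = 1/51 ≈ 0.019608
E((20 + 67)/(-88 + 94), -5) - (I*T(-4) + 55) = -5 - ((8 - 8/(-4))/51 + 55) = -5 - ((8 - 8*(-¼))/51 + 55) = -5 - ((8 + 2)/51 + 55) = -5 - ((1/51)*10 + 55) = -5 - (10/51 + 55) = -5 - 1*2815/51 = -5 - 2815/51 = -3070/51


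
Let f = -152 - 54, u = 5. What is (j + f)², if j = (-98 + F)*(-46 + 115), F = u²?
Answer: 27489049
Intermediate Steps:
F = 25 (F = 5² = 25)
j = -5037 (j = (-98 + 25)*(-46 + 115) = -73*69 = -5037)
f = -206
(j + f)² = (-5037 - 206)² = (-5243)² = 27489049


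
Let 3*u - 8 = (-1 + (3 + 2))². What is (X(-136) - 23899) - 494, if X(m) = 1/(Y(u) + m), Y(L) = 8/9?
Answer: -29661897/1216 ≈ -24393.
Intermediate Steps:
u = 8 (u = 8/3 + (-1 + (3 + 2))²/3 = 8/3 + (-1 + 5)²/3 = 8/3 + (⅓)*4² = 8/3 + (⅓)*16 = 8/3 + 16/3 = 8)
Y(L) = 8/9 (Y(L) = 8*(⅑) = 8/9)
X(m) = 1/(8/9 + m)
(X(-136) - 23899) - 494 = (9/(8 + 9*(-136)) - 23899) - 494 = (9/(8 - 1224) - 23899) - 494 = (9/(-1216) - 23899) - 494 = (9*(-1/1216) - 23899) - 494 = (-9/1216 - 23899) - 494 = -29061193/1216 - 494 = -29661897/1216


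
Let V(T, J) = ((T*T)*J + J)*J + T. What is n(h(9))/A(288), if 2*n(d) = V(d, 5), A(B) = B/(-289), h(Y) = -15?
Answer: -1628515/576 ≈ -2827.3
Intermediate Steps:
V(T, J) = T + J*(J + J*T²) (V(T, J) = (T²*J + J)*J + T = (J*T² + J)*J + T = (J + J*T²)*J + T = J*(J + J*T²) + T = T + J*(J + J*T²))
A(B) = -B/289 (A(B) = B*(-1/289) = -B/289)
n(d) = 25/2 + d/2 + 25*d²/2 (n(d) = (d + 5² + 5²*d²)/2 = (d + 25 + 25*d²)/2 = (25 + d + 25*d²)/2 = 25/2 + d/2 + 25*d²/2)
n(h(9))/A(288) = (25/2 + (½)*(-15) + (25/2)*(-15)²)/((-1/289*288)) = (25/2 - 15/2 + (25/2)*225)/(-288/289) = (25/2 - 15/2 + 5625/2)*(-289/288) = (5635/2)*(-289/288) = -1628515/576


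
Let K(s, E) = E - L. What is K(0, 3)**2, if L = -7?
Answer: 100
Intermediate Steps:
K(s, E) = 7 + E (K(s, E) = E - 1*(-7) = E + 7 = 7 + E)
K(0, 3)**2 = (7 + 3)**2 = 10**2 = 100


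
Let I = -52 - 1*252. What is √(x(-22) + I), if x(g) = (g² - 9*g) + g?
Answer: 2*√89 ≈ 18.868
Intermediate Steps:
I = -304 (I = -52 - 252 = -304)
x(g) = g² - 8*g
√(x(-22) + I) = √(-22*(-8 - 22) - 304) = √(-22*(-30) - 304) = √(660 - 304) = √356 = 2*√89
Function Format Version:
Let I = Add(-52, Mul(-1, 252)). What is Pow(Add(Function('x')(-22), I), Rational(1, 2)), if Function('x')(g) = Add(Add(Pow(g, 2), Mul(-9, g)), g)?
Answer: Mul(2, Pow(89, Rational(1, 2))) ≈ 18.868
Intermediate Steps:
I = -304 (I = Add(-52, -252) = -304)
Function('x')(g) = Add(Pow(g, 2), Mul(-8, g))
Pow(Add(Function('x')(-22), I), Rational(1, 2)) = Pow(Add(Mul(-22, Add(-8, -22)), -304), Rational(1, 2)) = Pow(Add(Mul(-22, -30), -304), Rational(1, 2)) = Pow(Add(660, -304), Rational(1, 2)) = Pow(356, Rational(1, 2)) = Mul(2, Pow(89, Rational(1, 2)))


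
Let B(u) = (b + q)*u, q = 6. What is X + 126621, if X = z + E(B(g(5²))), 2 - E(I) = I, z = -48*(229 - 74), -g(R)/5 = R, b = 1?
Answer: 120058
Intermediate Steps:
g(R) = -5*R
z = -7440 (z = -48*155 = -7440)
B(u) = 7*u (B(u) = (1 + 6)*u = 7*u)
E(I) = 2 - I
X = -6563 (X = -7440 + (2 - 7*(-5*5²)) = -7440 + (2 - 7*(-5*25)) = -7440 + (2 - 7*(-125)) = -7440 + (2 - 1*(-875)) = -7440 + (2 + 875) = -7440 + 877 = -6563)
X + 126621 = -6563 + 126621 = 120058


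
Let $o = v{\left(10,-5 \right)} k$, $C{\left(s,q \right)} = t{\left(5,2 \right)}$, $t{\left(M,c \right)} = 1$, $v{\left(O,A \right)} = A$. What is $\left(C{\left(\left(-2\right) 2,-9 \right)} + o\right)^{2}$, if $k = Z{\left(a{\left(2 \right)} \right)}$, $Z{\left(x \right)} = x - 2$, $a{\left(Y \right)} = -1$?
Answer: $256$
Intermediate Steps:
$Z{\left(x \right)} = -2 + x$
$k = -3$ ($k = -2 - 1 = -3$)
$C{\left(s,q \right)} = 1$
$o = 15$ ($o = \left(-5\right) \left(-3\right) = 15$)
$\left(C{\left(\left(-2\right) 2,-9 \right)} + o\right)^{2} = \left(1 + 15\right)^{2} = 16^{2} = 256$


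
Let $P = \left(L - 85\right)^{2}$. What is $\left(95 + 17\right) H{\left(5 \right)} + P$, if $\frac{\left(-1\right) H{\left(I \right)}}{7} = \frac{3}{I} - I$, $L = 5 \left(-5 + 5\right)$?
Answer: $\frac{53373}{5} \approx 10675.0$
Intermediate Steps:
$L = 0$ ($L = 5 \cdot 0 = 0$)
$H{\left(I \right)} = - \frac{21}{I} + 7 I$ ($H{\left(I \right)} = - 7 \left(\frac{3}{I} - I\right) = - 7 \left(- I + \frac{3}{I}\right) = - \frac{21}{I} + 7 I$)
$P = 7225$ ($P = \left(0 - 85\right)^{2} = \left(-85\right)^{2} = 7225$)
$\left(95 + 17\right) H{\left(5 \right)} + P = \left(95 + 17\right) \left(- \frac{21}{5} + 7 \cdot 5\right) + 7225 = 112 \left(\left(-21\right) \frac{1}{5} + 35\right) + 7225 = 112 \left(- \frac{21}{5} + 35\right) + 7225 = 112 \cdot \frac{154}{5} + 7225 = \frac{17248}{5} + 7225 = \frac{53373}{5}$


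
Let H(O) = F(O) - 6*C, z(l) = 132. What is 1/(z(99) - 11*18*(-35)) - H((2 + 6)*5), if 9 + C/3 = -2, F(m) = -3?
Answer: -1377089/7062 ≈ -195.00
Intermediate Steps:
C = -33 (C = -27 + 3*(-2) = -27 - 6 = -33)
H(O) = 195 (H(O) = -3 - 6*(-33) = -3 + 198 = 195)
1/(z(99) - 11*18*(-35)) - H((2 + 6)*5) = 1/(132 - 11*18*(-35)) - 1*195 = 1/(132 - 198*(-35)) - 195 = 1/(132 + 6930) - 195 = 1/7062 - 195 = -1377089/7062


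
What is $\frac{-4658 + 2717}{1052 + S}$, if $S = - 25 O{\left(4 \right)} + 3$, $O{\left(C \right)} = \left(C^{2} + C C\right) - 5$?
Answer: $- \frac{1941}{380} \approx -5.1079$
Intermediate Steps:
$O{\left(C \right)} = -5 + 2 C^{2}$ ($O{\left(C \right)} = \left(C^{2} + C^{2}\right) - 5 = 2 C^{2} - 5 = -5 + 2 C^{2}$)
$S = -672$ ($S = - 25 \left(-5 + 2 \cdot 4^{2}\right) + 3 = - 25 \left(-5 + 2 \cdot 16\right) + 3 = - 25 \left(-5 + 32\right) + 3 = \left(-25\right) 27 + 3 = -675 + 3 = -672$)
$\frac{-4658 + 2717}{1052 + S} = \frac{-4658 + 2717}{1052 - 672} = - \frac{1941}{380}$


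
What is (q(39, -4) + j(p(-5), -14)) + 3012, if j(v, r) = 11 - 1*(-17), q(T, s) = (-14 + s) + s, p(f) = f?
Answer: 3018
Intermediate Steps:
q(T, s) = -14 + 2*s
j(v, r) = 28 (j(v, r) = 11 + 17 = 28)
(q(39, -4) + j(p(-5), -14)) + 3012 = ((-14 + 2*(-4)) + 28) + 3012 = ((-14 - 8) + 28) + 3012 = (-22 + 28) + 3012 = 6 + 3012 = 3018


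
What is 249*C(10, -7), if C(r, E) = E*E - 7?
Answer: 10458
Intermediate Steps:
C(r, E) = -7 + E**2 (C(r, E) = E**2 - 7 = -7 + E**2)
249*C(10, -7) = 249*(-7 + (-7)**2) = 249*(-7 + 49) = 249*42 = 10458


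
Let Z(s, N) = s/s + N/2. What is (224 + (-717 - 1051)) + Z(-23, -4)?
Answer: -1545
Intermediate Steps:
Z(s, N) = 1 + N/2 (Z(s, N) = 1 + N*(½) = 1 + N/2)
(224 + (-717 - 1051)) + Z(-23, -4) = (224 + (-717 - 1051)) + (1 + (½)*(-4)) = (224 - 1768) + (1 - 2) = -1544 - 1 = -1545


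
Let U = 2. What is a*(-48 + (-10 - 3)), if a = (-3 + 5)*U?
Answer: -244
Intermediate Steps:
a = 4 (a = (-3 + 5)*2 = 2*2 = 4)
a*(-48 + (-10 - 3)) = 4*(-48 + (-10 - 3)) = 4*(-48 - 13) = 4*(-61) = -244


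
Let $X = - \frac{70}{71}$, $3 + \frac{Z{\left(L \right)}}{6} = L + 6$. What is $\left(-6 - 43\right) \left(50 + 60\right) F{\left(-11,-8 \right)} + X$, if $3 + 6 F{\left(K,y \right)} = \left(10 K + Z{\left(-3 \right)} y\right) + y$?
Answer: $\frac{23152535}{213} \approx 1.087 \cdot 10^{5}$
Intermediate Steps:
$Z{\left(L \right)} = 18 + 6 L$ ($Z{\left(L \right)} = -18 + 6 \left(L + 6\right) = -18 + 6 \left(6 + L\right) = -18 + \left(36 + 6 L\right) = 18 + 6 L$)
$F{\left(K,y \right)} = - \frac{1}{2} + \frac{y}{6} + \frac{5 K}{3}$ ($F{\left(K,y \right)} = - \frac{1}{2} + \frac{\left(10 K + \left(18 + 6 \left(-3\right)\right) y\right) + y}{6} = - \frac{1}{2} + \frac{\left(10 K + \left(18 - 18\right) y\right) + y}{6} = - \frac{1}{2} + \frac{\left(10 K + 0 y\right) + y}{6} = - \frac{1}{2} + \frac{\left(10 K + 0\right) + y}{6} = - \frac{1}{2} + \frac{10 K + y}{6} = - \frac{1}{2} + \frac{y + 10 K}{6} = - \frac{1}{2} + \left(\frac{y}{6} + \frac{5 K}{3}\right) = - \frac{1}{2} + \frac{y}{6} + \frac{5 K}{3}$)
$X = - \frac{70}{71}$ ($X = \left(-70\right) \frac{1}{71} = - \frac{70}{71} \approx -0.98592$)
$\left(-6 - 43\right) \left(50 + 60\right) F{\left(-11,-8 \right)} + X = \left(-6 - 43\right) \left(50 + 60\right) \left(- \frac{1}{2} + \frac{1}{6} \left(-8\right) + \frac{5}{3} \left(-11\right)\right) - \frac{70}{71} = \left(-49\right) 110 \left(- \frac{1}{2} - \frac{4}{3} - \frac{55}{3}\right) - \frac{70}{71} = \left(-5390\right) \left(- \frac{121}{6}\right) - \frac{70}{71} = \frac{326095}{3} - \frac{70}{71} = \frac{23152535}{213}$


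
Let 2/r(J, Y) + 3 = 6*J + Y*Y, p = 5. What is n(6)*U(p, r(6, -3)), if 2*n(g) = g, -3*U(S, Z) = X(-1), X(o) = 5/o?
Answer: 5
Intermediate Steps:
r(J, Y) = 2/(-3 + Y**2 + 6*J) (r(J, Y) = 2/(-3 + (6*J + Y*Y)) = 2/(-3 + (6*J + Y**2)) = 2/(-3 + (Y**2 + 6*J)) = 2/(-3 + Y**2 + 6*J))
U(S, Z) = 5/3 (U(S, Z) = -5/(3*(-1)) = -5*(-1)/3 = -1/3*(-5) = 5/3)
n(g) = g/2
n(6)*U(p, r(6, -3)) = ((1/2)*6)*(5/3) = 3*(5/3) = 5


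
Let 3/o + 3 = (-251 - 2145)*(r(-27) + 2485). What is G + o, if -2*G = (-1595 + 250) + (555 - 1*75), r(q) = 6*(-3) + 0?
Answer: 5112958769/11821870 ≈ 432.50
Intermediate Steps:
r(q) = -18 (r(q) = -18 + 0 = -18)
o = -3/5910935 (o = 3/(-3 + (-251 - 2145)*(-18 + 2485)) = 3/(-3 - 2396*2467) = 3/(-3 - 5910932) = 3/(-5910935) = 3*(-1/5910935) = -3/5910935 ≈ -5.0753e-7)
G = 865/2 (G = -((-1595 + 250) + (555 - 1*75))/2 = -(-1345 + (555 - 75))/2 = -(-1345 + 480)/2 = -1/2*(-865) = 865/2 ≈ 432.50)
G + o = 865/2 - 3/5910935 = 5112958769/11821870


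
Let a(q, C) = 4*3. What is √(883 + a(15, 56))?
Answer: √895 ≈ 29.917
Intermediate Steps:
a(q, C) = 12
√(883 + a(15, 56)) = √(883 + 12) = √895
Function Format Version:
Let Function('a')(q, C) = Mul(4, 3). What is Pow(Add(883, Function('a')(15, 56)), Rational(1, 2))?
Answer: Pow(895, Rational(1, 2)) ≈ 29.917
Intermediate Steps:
Function('a')(q, C) = 12
Pow(Add(883, Function('a')(15, 56)), Rational(1, 2)) = Pow(Add(883, 12), Rational(1, 2)) = Pow(895, Rational(1, 2))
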